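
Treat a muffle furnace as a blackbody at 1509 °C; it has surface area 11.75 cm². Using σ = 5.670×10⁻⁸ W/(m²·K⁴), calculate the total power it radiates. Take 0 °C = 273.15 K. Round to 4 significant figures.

P ≈ 672.0 W

T = 1509 °C + 273.15 = 1782.15 K.
Area A = 11.75 cm² = 1.175×10⁻³ m².
P = σAT⁴ = 5.670×10⁻⁸ × 1.175×10⁻³ × (1782.15)⁴ = 672.0 W.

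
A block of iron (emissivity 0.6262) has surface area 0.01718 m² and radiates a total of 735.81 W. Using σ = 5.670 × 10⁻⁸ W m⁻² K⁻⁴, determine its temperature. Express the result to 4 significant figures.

T ≈ 1048 K

Area A = 0.01718 m².
P = εσAT⁴ ⇒ T = (P/(εσA))^(1/4) = (735.81/(0.6262×5.670×10⁻⁸×0.01718))^(1/4) = 1048 K.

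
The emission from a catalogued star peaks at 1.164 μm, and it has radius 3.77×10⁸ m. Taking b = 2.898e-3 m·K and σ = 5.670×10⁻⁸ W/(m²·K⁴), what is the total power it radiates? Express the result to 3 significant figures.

P ≈ 3.89×10²⁴ W

Wien's law: T = b/λ_max = 2.898×10⁻³/1.164×10⁻⁶ = 2489.69 K.
Surface area A = 4πR² = 4π(3.77×10⁸ m)² = 1.78605×10¹⁸ m².
Then P = σAT⁴ = 5.670×10⁻⁸×1.78605×10¹⁸×(2489.69)⁴ = 3.89×10²⁴ W.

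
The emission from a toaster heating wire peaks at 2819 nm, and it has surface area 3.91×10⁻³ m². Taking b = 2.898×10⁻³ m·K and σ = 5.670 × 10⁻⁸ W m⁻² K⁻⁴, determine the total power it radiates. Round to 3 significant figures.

Wien's law: T = b/λ_max = 2.898×10⁻³/2.819×10⁻⁶ = 1028.02 K.
Area A = 3.91×10⁻³ m².
Then P = σAT⁴ = 5.670×10⁻⁸×3.91×10⁻³×(1028.02)⁴ = 248 W.

P ≈ 248 W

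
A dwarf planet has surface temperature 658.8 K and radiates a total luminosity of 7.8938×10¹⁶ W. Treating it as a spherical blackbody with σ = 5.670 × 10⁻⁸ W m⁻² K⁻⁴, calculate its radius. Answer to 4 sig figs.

R ≈ 7.669×10⁵ m

L = 4πR²σT⁴ ⇒ R = √(L/(4πσT⁴)).
σT⁴ = 10680.6 W/m², so R = √(7.8938×10¹⁶/(4π×10680.6)) = 7.669×10⁵ m.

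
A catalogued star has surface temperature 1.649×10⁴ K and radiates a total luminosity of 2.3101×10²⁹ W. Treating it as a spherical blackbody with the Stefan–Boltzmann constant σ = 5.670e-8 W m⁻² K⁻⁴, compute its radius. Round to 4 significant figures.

L = 4πR²σT⁴ ⇒ R = √(L/(4πσT⁴)).
σT⁴ = 4.19243×10⁹ W/m², so R = √(2.3101×10²⁹/(4π×4.19243×10⁹)) = 2.094×10⁹ m.

R ≈ 2.094×10⁹ m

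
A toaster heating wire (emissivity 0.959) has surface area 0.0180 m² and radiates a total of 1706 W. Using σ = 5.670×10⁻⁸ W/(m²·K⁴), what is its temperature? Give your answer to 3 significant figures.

Area A = 0.0180 m².
P = εσAT⁴ ⇒ T = (P/(εσA))^(1/4) = (1706/(0.959×5.670×10⁻⁸×0.0180))^(1/4) = 1.15×10³ K.

T ≈ 1.15×10³ K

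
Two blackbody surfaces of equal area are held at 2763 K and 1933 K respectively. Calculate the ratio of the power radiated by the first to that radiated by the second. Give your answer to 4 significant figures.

With equal areas, P₁/P₂ = (T₁/T₂)⁴ = (2763/1933)⁴ = 4.174.

P₁/P₂ ≈ 4.174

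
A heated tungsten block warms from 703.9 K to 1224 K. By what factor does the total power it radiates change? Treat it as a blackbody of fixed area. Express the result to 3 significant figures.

P ∝ T⁴, so P₂/P₁ = (T₂/T₁)⁴ = (1224/703.9)⁴ = (1.73888)⁴ = 9.14.

P₂/P₁ ≈ 9.14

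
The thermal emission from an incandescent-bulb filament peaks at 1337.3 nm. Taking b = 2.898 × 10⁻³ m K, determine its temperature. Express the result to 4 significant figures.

Wien's law gives T = b/λ_max = (2.898×10⁻³ m·K)/(1.3373×10⁻⁶ m) = 2167 K.

T ≈ 2167 K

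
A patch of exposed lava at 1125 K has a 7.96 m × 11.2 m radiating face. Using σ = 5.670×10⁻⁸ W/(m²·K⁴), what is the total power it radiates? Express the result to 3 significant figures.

Area A = 7.96 × 11.2 = 89.152 m².
P = σAT⁴ = 5.670×10⁻⁸ × 89.152 × (1125)⁴ = 8.10×10⁶ W.

P ≈ 8.10×10⁶ W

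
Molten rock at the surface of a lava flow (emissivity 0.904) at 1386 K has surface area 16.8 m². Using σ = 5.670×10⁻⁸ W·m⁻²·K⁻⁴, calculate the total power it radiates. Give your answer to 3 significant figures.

P ≈ 3.18×10⁶ W

Area A = 16.8 m².
P = εσAT⁴ = 0.904 × 5.670×10⁻⁸ × 16.8 × (1386)⁴ = 3.18×10⁶ W.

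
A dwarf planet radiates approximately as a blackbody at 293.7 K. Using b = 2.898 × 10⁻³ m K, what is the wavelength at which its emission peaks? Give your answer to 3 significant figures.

λ_max ≈ 9.87 μm

Wien's displacement law: λ_max = b/T = (2.898×10⁻³ m·K)/(293.7 K) = 9.867×10⁻⁶ m.
That is 9.87 μm, in the infrared range.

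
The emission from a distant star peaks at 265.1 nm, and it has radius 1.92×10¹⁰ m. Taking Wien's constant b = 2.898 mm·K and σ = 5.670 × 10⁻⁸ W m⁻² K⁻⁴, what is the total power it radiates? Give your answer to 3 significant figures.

Wien's law: T = b/λ_max = 2.898×10⁻³/2.651×10⁻⁷ = 10931.7 K.
Surface area A = 4πR² = 4π(1.92×10¹⁰ m)² = 4.63247×10²¹ m².
Then P = σAT⁴ = 5.670×10⁻⁸×4.63247×10²¹×(10931.7)⁴ = 3.75×10³⁰ W.

P ≈ 3.75×10³⁰ W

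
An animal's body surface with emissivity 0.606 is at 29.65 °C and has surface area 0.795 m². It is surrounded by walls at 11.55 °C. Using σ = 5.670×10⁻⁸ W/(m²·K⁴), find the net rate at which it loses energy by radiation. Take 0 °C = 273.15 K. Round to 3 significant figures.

Net loss ≈ 50.2 W

T = 29.65 °C + 273.15 = 302.80 K.
Surroundings: T = 11.55 °C + 273.15 = 284.70 K.
Area A = 0.795 m².
Net radiated power P_net = εσA(T⁴ − T₀⁴) = 0.606×5.670×10⁻⁸×0.795×(302.80⁴ − 284.70⁴).
T⁴ − T₀⁴ = 8.40666×10⁹ − 6.56977×10⁹ = 1.83689×10⁹ K⁴, so P_net = 50.2 W.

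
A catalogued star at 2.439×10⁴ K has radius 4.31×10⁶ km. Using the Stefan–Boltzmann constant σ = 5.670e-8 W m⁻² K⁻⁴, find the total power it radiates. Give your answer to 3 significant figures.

P ≈ 4.68×10³⁰ W

Surface area A = 4πR² = 4π(4.31×10⁹ m)² = 2.33434×10²⁰ m².
P = σAT⁴ = 5.670×10⁻⁸ × 2.33434×10²⁰ × (2.439×10⁴)⁴ = 4.68×10³⁰ W.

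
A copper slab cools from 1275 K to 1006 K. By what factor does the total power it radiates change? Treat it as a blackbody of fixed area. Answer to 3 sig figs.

P₂/P₁ ≈ 0.388

P ∝ T⁴, so P₂/P₁ = (T₂/T₁)⁴ = (1006/1275)⁴ = (0.789020)⁴ = 0.388.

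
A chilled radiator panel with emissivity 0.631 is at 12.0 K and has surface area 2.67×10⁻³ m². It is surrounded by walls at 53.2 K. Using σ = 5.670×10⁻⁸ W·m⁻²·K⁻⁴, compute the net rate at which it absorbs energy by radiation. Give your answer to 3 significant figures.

Net gain ≈ 7.63×10⁻⁴ W

Area A = 2.67×10⁻³ m².
Net radiated power P_net = εσA(T⁴ − T₀⁴) = 0.631×5.670×10⁻⁸×2.67×10⁻³×(12.0⁴ − 53.2⁴).
T⁴ − T₀⁴ = 20736.0 − 8.01026×10⁶ = -7.98952×10⁶ K⁴, so P_net = -7.63×10⁻⁴ W — negative, meaning a net gain of 7.63×10⁻⁴ W.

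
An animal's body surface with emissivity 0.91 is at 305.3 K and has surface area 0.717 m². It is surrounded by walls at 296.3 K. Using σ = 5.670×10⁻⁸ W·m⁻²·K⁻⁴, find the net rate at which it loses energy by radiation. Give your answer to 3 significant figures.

Net loss ≈ 36.3 W

Area A = 0.717 m².
Net radiated power P_net = εσA(T⁴ − T₀⁴) = 0.91×5.670×10⁻⁸×0.717×(305.3⁴ − 296.3⁴).
T⁴ − T₀⁴ = 8.68775×10⁹ − 7.70773×10⁹ = 9.80020×10⁸ K⁴, so P_net = 36.3 W.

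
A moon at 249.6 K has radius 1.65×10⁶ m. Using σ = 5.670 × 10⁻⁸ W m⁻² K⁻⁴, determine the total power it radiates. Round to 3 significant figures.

P ≈ 7.53×10¹⁵ W

Surface area A = 4πR² = 4π(1.65×10⁶ m)² = 3.42119×10¹³ m².
P = σAT⁴ = 5.670×10⁻⁸ × 3.42119×10¹³ × (249.6)⁴ = 7.53×10¹⁵ W.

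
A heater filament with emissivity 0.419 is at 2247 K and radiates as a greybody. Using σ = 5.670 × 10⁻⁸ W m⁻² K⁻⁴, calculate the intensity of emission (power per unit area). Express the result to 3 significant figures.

I ≈ 6.06×10⁵ W/m²

Stefan–Boltzmann: I = εσT⁴ = 0.419 × 5.670×10⁻⁸ × (2247)⁴ = 6.06×10⁵ W/m².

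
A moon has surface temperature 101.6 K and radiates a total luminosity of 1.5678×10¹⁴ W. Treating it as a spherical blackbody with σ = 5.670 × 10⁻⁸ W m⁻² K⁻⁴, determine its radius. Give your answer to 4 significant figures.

R ≈ 1.437×10⁶ m

L = 4πR²σT⁴ ⇒ R = √(L/(4πσT⁴)).
σT⁴ = 6.04168 W/m², so R = √(1.5678×10¹⁴/(4π×6.04168)) = 1.437×10⁶ m.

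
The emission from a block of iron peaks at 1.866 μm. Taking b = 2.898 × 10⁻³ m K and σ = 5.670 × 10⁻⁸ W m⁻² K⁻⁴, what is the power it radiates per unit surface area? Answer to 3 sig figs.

Wien's law: T = b/λ_max = 2.898×10⁻³/1.866×10⁻⁶ = 1553.05 K.
Then I = σT⁴ = 5.670×10⁻⁸×(1553.05)⁴ = 3.30×10⁵ W/m².

I ≈ 3.30×10⁵ W/m²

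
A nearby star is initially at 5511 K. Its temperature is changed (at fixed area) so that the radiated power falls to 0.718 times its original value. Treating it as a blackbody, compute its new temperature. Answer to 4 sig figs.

P ∝ T⁴, so T₂/T₁ = (P₂/P₁)^(1/4) = (0.718)^(1/4) = 0.920516.
T₂ = 5511 × 0.920516 = 5073 K.

T₂ ≈ 5073 K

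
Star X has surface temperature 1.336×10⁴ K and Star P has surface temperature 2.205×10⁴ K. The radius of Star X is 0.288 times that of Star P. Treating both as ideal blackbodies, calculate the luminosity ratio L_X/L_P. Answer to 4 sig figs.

L ∝ R²T⁴, so L_X/L_P = (R_X/R_P)²(T_X/T_P)⁴ = (0.288)² × (1.336×10⁴/2.205×10⁴)⁴ = 0.082944 × 0.134769 = 0.01118.

L_X/L_P ≈ 0.01118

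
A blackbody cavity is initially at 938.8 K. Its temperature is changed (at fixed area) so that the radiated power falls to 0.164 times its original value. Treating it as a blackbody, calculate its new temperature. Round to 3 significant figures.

P ∝ T⁴, so T₂/T₁ = (P₂/P₁)^(1/4) = (0.164)^(1/4) = 0.636372.
T₂ = 938.8 × 0.636372 = 597 K.

T₂ ≈ 597 K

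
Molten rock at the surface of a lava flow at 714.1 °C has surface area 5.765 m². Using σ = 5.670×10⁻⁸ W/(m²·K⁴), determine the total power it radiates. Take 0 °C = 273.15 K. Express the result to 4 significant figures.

T = 714.1 °C + 273.15 = 987.25 K.
Area A = 5.765 m².
P = σAT⁴ = 5.670×10⁻⁸ × 5.765 × (987.25)⁴ = 3.105×10⁵ W.

P ≈ 3.105×10⁵ W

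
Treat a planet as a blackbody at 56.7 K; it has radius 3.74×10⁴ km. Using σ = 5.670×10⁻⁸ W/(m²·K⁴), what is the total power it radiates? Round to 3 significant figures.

Surface area A = 4πR² = 4π(3.74×10⁷ m)² = 1.75773×10¹⁶ m².
P = σAT⁴ = 5.670×10⁻⁸ × 1.75773×10¹⁶ × (56.7)⁴ = 1.03×10¹⁶ W.

P ≈ 1.03×10¹⁶ W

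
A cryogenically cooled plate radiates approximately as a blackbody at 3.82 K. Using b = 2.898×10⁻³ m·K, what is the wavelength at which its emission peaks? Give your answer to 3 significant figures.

Wien's displacement law: λ_max = b/T = (2.898×10⁻³ m·K)/(3.82 K) = 7.586×10⁻⁴ m.
That is 0.759 mm, in the infrared range.

λ_max ≈ 0.759 mm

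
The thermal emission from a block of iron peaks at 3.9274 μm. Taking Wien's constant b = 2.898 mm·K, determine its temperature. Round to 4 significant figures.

T ≈ 737.9 K

Wien's law gives T = b/λ_max = (2.898×10⁻³ m·K)/(3.9274×10⁻⁶ m) = 737.9 K.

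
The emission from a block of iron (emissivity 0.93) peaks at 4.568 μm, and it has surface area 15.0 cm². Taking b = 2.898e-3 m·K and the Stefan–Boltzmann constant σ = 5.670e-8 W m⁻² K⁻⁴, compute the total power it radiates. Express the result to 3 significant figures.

Wien's law: T = b/λ_max = 2.898×10⁻³/4.568×10⁻⁶ = 634.413 K.
Area A = 15.0 cm² = 1.50×10⁻³ m².
Then P = εσAT⁴ = 0.93×5.670×10⁻⁸×1.50×10⁻³×(634.413)⁴ = 12.8 W.

P ≈ 12.8 W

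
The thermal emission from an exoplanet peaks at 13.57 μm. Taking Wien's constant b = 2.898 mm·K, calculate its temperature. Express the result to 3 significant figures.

Wien's law gives T = b/λ_max = (2.898×10⁻³ m·K)/(1.357×10⁻⁵ m) = 214 K.

T ≈ 214 K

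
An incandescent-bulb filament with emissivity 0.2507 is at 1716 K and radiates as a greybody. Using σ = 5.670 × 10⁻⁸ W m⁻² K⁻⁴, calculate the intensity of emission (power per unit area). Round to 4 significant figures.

Stefan–Boltzmann: I = εσT⁴ = 0.2507 × 5.670×10⁻⁸ × (1716)⁴ = 1.233×10⁵ W/m².

I ≈ 1.233×10⁵ W/m²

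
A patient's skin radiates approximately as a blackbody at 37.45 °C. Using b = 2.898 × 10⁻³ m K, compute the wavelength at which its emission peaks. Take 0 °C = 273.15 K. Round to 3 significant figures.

λ_max ≈ 9.33 μm

T = 37.45 °C + 273.15 = 310.60 K.
Wien's displacement law: λ_max = b/T = (2.898×10⁻³ m·K)/(310.60 K) = 9.330×10⁻⁶ m.
That is 9.33 μm, in the infrared range.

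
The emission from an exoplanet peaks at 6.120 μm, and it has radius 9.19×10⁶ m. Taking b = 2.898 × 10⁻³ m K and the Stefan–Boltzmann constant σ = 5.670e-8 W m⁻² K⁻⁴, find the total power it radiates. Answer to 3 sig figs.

P ≈ 3.03×10¹⁸ W

Wien's law: T = b/λ_max = 2.898×10⁻³/6.120×10⁻⁶ = 473.529 K.
Surface area A = 4πR² = 4π(9.19×10⁶ m)² = 1.06131×10¹⁵ m².
Then P = σAT⁴ = 5.670×10⁻⁸×1.06131×10¹⁵×(473.529)⁴ = 3.03×10¹⁸ W.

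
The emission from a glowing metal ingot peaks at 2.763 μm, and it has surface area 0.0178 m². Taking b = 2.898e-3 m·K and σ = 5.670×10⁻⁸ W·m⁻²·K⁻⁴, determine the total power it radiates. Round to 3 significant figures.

P ≈ 1.22×10³ W

Wien's law: T = b/λ_max = 2.898×10⁻³/2.763×10⁻⁶ = 1048.86 K.
Area A = 0.0178 m².
Then P = σAT⁴ = 5.670×10⁻⁸×0.0178×(1048.86)⁴ = 1.22×10³ W.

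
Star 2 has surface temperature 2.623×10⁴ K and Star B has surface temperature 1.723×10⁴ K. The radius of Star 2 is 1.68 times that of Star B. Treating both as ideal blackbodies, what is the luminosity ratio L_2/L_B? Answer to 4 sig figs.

L ∝ R²T⁴, so L_2/L_B = (R_2/R_B)²(T_2/T_B)⁴ = (1.68)² × (2.623×10⁴/1.723×10⁴)⁴ = 2.8224 × 5.37096 = 15.16.

L_2/L_B ≈ 15.16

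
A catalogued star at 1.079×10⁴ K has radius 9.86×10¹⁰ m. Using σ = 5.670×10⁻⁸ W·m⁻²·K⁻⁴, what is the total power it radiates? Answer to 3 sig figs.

P ≈ 9.39×10³¹ W

Surface area A = 4πR² = 4π(9.86×10¹⁰ m)² = 1.22170×10²³ m².
P = σAT⁴ = 5.670×10⁻⁸ × 1.22170×10²³ × (1.079×10⁴)⁴ = 9.39×10³¹ W.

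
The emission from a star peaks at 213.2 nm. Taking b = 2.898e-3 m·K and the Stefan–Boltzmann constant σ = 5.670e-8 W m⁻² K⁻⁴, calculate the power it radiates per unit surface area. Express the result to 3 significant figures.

I ≈ 1.94×10⁹ W/m²

Wien's law: T = b/λ_max = 2.898×10⁻³/2.132×10⁻⁷ = 13592.9 K.
Then I = σT⁴ = 5.670×10⁻⁸×(13592.9)⁴ = 1.94×10⁹ W/m².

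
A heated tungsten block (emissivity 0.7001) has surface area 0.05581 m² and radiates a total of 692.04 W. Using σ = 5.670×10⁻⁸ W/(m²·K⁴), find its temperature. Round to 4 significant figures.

T ≈ 747.6 K

Area A = 0.05581 m².
P = εσAT⁴ ⇒ T = (P/(εσA))^(1/4) = (692.04/(0.7001×5.670×10⁻⁸×0.05581))^(1/4) = 747.6 K.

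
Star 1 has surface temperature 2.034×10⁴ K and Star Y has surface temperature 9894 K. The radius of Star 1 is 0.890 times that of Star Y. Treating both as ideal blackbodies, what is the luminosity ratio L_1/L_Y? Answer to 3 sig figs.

L ∝ R²T⁴, so L_1/L_Y = (R_1/R_Y)²(T_1/T_Y)⁴ = (0.890)² × (2.034×10⁴/9894)⁴ = 0.7921 × 17.8614 = 14.1.

L_1/L_Y ≈ 14.1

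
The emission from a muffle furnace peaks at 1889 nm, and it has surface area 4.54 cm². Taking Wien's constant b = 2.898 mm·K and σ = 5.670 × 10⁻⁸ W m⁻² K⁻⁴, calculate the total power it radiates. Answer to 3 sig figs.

Wien's law: T = b/λ_max = 2.898×10⁻³/1.889×10⁻⁶ = 1534.15 K.
Area A = 4.54 cm² = 4.54×10⁻⁴ m².
Then P = σAT⁴ = 5.670×10⁻⁸×4.54×10⁻⁴×(1534.15)⁴ = 143 W.

P ≈ 143 W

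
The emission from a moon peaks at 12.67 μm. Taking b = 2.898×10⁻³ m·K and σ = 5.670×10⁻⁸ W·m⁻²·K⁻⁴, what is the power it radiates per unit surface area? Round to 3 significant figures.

Wien's law: T = b/λ_max = 2.898×10⁻³/1.267×10⁻⁵ = 228.729 K.
Then I = σT⁴ = 5.670×10⁻⁸×(228.729)⁴ = 155 W/m².

I ≈ 155 W/m²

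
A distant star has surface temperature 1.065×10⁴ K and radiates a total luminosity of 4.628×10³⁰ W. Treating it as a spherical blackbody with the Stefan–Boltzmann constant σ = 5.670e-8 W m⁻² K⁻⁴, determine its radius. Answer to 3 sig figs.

R ≈ 2.25×10¹⁰ m

L = 4πR²σT⁴ ⇒ R = √(L/(4πσT⁴)).
σT⁴ = 7.29426×10⁸ W/m², so R = √(4.628×10³⁰/(4π×7.29426×10⁸)) = 2.25×10¹⁰ m.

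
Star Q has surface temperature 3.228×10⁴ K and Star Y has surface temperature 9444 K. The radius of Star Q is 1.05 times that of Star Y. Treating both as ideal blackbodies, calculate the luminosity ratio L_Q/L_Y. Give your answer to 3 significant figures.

L_Q/L_Y ≈ 150

L ∝ R²T⁴, so L_Q/L_Y = (R_Q/R_Y)²(T_Q/T_Y)⁴ = (1.05)² × (3.228×10⁴/9444)⁴ = 1.1025 × 136.493 = 150.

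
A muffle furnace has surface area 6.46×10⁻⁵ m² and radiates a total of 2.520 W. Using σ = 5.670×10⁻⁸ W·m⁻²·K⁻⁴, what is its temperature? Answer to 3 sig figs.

Area A = 6.46×10⁻⁵ m².
P = σAT⁴ ⇒ T = (P/(σA))^(1/4) = (2.520/(5.670×10⁻⁸×6.46×10⁻⁵))^(1/4) = 911 K.

T ≈ 911 K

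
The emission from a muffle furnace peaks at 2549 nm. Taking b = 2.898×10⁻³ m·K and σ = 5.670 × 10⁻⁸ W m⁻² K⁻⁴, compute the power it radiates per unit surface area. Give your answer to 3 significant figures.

Wien's law: T = b/λ_max = 2.898×10⁻³/2.549×10⁻⁶ = 1136.92 K.
Then I = σT⁴ = 5.670×10⁻⁸×(1136.92)⁴ = 9.47×10⁴ W/m².

I ≈ 9.47×10⁴ W/m²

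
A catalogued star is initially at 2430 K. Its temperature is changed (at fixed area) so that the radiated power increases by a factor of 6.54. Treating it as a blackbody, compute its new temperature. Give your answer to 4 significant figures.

P ∝ T⁴, so T₂/T₁ = (P₂/P₁)^(1/4) = (6.54)^(1/4) = 1.59917.
T₂ = 2430 × 1.59917 = 3886 K.

T₂ ≈ 3886 K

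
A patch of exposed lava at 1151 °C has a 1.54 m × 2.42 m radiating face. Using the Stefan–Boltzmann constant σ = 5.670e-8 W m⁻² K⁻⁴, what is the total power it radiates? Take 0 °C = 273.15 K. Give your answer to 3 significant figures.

T = 1151 °C + 273.15 = 1424.15 K.
Area A = 1.54 × 2.42 = 3.7268 m².
P = σAT⁴ = 5.670×10⁻⁸ × 3.7268 × (1424.15)⁴ = 8.69×10⁵ W.

P ≈ 8.69×10⁵ W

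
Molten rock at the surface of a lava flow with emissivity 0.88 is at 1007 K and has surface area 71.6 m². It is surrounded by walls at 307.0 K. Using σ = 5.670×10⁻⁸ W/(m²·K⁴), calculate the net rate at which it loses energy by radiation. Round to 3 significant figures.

Net loss ≈ 3.64×10⁶ W

Area A = 71.6 m².
Net radiated power P_net = εσA(T⁴ − T₀⁴) = 0.88×5.670×10⁻⁸×71.6×(1007⁴ − 307.0⁴).
T⁴ − T₀⁴ = 1.02830×10¹² − 8.88287×10⁹ = 1.01942×10¹² K⁴, so P_net = 3.64×10⁶ W.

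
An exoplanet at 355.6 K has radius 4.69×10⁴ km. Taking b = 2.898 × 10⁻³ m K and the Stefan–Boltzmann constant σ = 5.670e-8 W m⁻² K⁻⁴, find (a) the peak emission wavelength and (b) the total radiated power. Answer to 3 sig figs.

λ_max ≈ 8.15 μm; P ≈ 2.51×10¹⁹ W

(a) λ_max = b/T = 2.898×10⁻³/355.6 = 8.150×10⁻⁶ m = 8.15 μm.
Surface area A = 4πR² = 4π(4.69×10⁷ m)² = 2.76411×10¹⁶ m².
(b) P = σAT⁴ = 5.670×10⁻⁸×2.76411×10¹⁶×(355.6)⁴ = 2.51×10¹⁹ W.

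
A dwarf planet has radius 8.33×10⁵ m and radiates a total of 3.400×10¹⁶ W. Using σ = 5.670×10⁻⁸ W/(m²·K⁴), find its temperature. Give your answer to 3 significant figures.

T ≈ 512 K

Surface area A = 4πR² = 4π(8.33×10⁵ m)² = 8.71967×10¹² m².
P = σAT⁴ ⇒ T = (P/(σA))^(1/4) = (3.400×10¹⁶/(5.670×10⁻⁸×8.71967×10¹²))^(1/4) = 512 K.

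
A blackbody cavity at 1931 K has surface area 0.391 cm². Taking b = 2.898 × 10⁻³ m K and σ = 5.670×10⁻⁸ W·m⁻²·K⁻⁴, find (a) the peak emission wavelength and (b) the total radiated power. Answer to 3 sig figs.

(a) λ_max = b/T = 2.898×10⁻³/1931 = 1.501×10⁻⁶ m = 1.50×10³ nm.
Area A = 0.391 cm² = 3.91×10⁻⁵ m².
(b) P = σAT⁴ = 5.670×10⁻⁸×3.91×10⁻⁵×(1931)⁴ = 30.8 W.

λ_max ≈ 1.50×10³ nm; P ≈ 30.8 W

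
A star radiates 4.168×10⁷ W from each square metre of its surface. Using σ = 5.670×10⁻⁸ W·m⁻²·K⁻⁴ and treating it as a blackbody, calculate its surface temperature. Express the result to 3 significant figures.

T ≈ 5.21×10³ K

I = σT⁴, so T = (I/σ)^(1/4) = (4.168×10⁷/(5.670×10⁻⁸))^(1/4) = 5.21×10³ K.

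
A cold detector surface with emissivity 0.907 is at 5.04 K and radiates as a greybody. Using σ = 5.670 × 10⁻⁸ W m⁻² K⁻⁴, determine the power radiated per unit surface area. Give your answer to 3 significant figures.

Stefan–Boltzmann: I = εσT⁴ = 0.907 × 5.670×10⁻⁸ × (5.04)⁴ = 3.32×10⁻⁵ W/m².

I ≈ 3.32×10⁻⁵ W/m²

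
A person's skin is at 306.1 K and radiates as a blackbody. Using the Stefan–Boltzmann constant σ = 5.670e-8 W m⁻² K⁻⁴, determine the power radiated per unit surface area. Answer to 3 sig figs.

I ≈ 498 W/m²

Stefan–Boltzmann: I = σT⁴ = 5.670×10⁻⁸ × (306.1)⁴ = 498 W/m².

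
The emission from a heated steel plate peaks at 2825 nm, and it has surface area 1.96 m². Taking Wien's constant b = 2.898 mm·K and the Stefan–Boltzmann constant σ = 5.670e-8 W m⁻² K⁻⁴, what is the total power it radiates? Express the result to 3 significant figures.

P ≈ 1.23×10⁵ W

Wien's law: T = b/λ_max = 2.898×10⁻³/2.825×10⁻⁶ = 1025.84 K.
Area A = 1.96 m².
Then P = σAT⁴ = 5.670×10⁻⁸×1.96×(1025.84)⁴ = 1.23×10⁵ W.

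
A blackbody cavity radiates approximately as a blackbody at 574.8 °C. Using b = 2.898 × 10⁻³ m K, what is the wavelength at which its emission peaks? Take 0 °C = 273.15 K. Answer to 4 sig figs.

λ_max ≈ 3.418 μm

T = 574.8 °C + 273.15 = 847.95 K.
Wien's displacement law: λ_max = b/T = (2.898×10⁻³ m·K)/(847.95 K) = 3.4177×10⁻⁶ m.
That is 3.418 μm, in the infrared range.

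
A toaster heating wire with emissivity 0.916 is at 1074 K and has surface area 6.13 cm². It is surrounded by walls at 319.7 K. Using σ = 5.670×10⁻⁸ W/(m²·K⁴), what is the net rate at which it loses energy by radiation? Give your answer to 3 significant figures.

Area A = 6.13 cm² = 6.13×10⁻⁴ m².
Net radiated power P_net = εσA(T⁴ − T₀⁴) = 0.916×5.670×10⁻⁸×6.13×10⁻⁴×(1074⁴ − 319.7⁴).
T⁴ − T₀⁴ = 1.33051×10¹² − 1.04465×10¹⁰ = 1.32006×10¹² K⁴, so P_net = 42.0 W.

Net loss ≈ 42.0 W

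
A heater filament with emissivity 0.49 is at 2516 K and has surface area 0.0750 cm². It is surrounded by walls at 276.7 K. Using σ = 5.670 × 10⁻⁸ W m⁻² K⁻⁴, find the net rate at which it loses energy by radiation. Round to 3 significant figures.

Area A = 0.0750 cm² = 7.50×10⁻⁶ m².
Net radiated power P_net = εσA(T⁴ − T₀⁴) = 0.49×5.670×10⁻⁸×7.50×10⁻⁶×(2516⁴ − 276.7⁴).
T⁴ − T₀⁴ = 4.00721×10¹³ − 5.86188×10⁹ = 4.00662×10¹³ K⁴, so P_net = 8.35 W.

Net loss ≈ 8.35 W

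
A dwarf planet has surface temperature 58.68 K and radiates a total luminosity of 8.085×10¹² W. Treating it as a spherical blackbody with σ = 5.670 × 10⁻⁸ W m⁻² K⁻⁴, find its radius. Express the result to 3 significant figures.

L = 4πR²σT⁴ ⇒ R = √(L/(4πσT⁴)).
σT⁴ = 0.672270 W/m², so R = √(8.085×10¹²/(4π×0.672270)) = 9.78×10⁵ m.

R ≈ 9.78×10⁵ m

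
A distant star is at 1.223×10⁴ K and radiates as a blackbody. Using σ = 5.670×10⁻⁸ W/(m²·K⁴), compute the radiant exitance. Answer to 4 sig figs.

Stefan–Boltzmann: I = σT⁴ = 5.670×10⁻⁸ × (1.223×10⁴)⁴ = 1.268×10⁹ W/m².

I ≈ 1.268×10⁹ W/m²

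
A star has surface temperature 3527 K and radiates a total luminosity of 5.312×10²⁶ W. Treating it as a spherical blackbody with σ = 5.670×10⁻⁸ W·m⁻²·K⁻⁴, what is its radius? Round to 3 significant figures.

L = 4πR²σT⁴ ⇒ R = √(L/(4πσT⁴)).
σT⁴ = 8.77415×10⁶ W/m², so R = √(5.312×10²⁶/(4π×8.77415×10⁶)) = 2.19×10⁹ m.

R ≈ 2.19×10⁹ m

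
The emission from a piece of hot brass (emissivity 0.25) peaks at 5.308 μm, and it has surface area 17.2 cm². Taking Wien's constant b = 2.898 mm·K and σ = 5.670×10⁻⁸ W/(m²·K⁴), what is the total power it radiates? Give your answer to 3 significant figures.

P ≈ 2.17 W

Wien's law: T = b/λ_max = 2.898×10⁻³/5.308×10⁻⁶ = 545.968 K.
Area A = 17.2 cm² = 1.72×10⁻³ m².
Then P = εσAT⁴ = 0.25×5.670×10⁻⁸×1.72×10⁻³×(545.968)⁴ = 2.17 W.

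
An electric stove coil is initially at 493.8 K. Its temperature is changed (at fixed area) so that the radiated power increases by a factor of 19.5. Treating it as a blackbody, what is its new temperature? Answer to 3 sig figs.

P ∝ T⁴, so T₂/T₁ = (P₂/P₁)^(1/4) = (19.5)^(1/4) = 2.10140.
T₂ = 493.8 × 2.10140 = 1.04×10³ K.

T₂ ≈ 1.04×10³ K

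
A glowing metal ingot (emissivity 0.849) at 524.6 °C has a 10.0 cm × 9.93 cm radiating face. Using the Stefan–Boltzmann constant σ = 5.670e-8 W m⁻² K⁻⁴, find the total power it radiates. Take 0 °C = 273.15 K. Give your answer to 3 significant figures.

P ≈ 194 W

T = 524.6 °C + 273.15 = 797.75 K.
Area A = 0.100 × 0.0993 = 9.93×10⁻³ m².
P = εσAT⁴ = 0.849 × 5.670×10⁻⁸ × 9.93×10⁻³ × (797.75)⁴ = 194 W.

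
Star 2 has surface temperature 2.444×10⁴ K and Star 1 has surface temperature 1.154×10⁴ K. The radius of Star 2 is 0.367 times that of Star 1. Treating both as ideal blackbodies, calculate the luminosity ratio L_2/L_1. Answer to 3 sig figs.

L_2/L_1 ≈ 2.71

L ∝ R²T⁴, so L_2/L_1 = (R_2/R_1)²(T_2/T_1)⁴ = (0.367)² × (2.444×10⁴/1.154×10⁴)⁴ = 0.134689 × 20.1179 = 2.71.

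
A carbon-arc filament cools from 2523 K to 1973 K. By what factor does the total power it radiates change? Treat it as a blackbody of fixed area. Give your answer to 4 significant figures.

P₂/P₁ ≈ 0.3740

P ∝ T⁴, so P₂/P₁ = (T₂/T₁)⁴ = (1973/2523)⁴ = (0.782006)⁴ = 0.3740.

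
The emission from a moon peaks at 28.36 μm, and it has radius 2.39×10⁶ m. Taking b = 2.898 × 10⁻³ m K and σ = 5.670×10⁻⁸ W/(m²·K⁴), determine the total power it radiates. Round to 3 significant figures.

P ≈ 4.44×10¹⁴ W

Wien's law: T = b/λ_max = 2.898×10⁻³/2.836×10⁻⁵ = 102.186 K.
Surface area A = 4πR² = 4π(2.39×10⁶ m)² = 7.17804×10¹³ m².
Then P = σAT⁴ = 5.670×10⁻⁸×7.17804×10¹³×(102.186)⁴ = 4.44×10¹⁴ W.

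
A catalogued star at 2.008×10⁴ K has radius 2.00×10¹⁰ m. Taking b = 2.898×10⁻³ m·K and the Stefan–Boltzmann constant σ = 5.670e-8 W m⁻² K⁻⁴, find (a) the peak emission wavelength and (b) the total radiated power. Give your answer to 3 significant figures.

λ_max ≈ 144 nm; P ≈ 4.63×10³¹ W

(a) λ_max = b/T = 2.898×10⁻³/2.008×10⁴ = 1.443×10⁻⁷ m = 144 nm.
Surface area A = 4πR² = 4π(2.00×10¹⁰ m)² = 5.02655×10²¹ m².
(b) P = σAT⁴ = 5.670×10⁻⁸×5.02655×10²¹×(2.008×10⁴)⁴ = 4.63×10³¹ W.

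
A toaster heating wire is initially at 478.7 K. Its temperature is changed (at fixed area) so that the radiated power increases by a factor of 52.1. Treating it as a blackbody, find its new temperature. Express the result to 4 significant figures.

P ∝ T⁴, so T₂/T₁ = (P₂/P₁)^(1/4) = (52.1)^(1/4) = 2.68664.
T₂ = 478.7 × 2.68664 = 1286 K.

T₂ ≈ 1286 K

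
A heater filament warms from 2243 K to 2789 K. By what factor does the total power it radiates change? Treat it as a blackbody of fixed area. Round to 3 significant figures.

P₂/P₁ ≈ 2.39

P ∝ T⁴, so P₂/P₁ = (T₂/T₁)⁴ = (2789/2243)⁴ = (1.24342)⁴ = 2.39.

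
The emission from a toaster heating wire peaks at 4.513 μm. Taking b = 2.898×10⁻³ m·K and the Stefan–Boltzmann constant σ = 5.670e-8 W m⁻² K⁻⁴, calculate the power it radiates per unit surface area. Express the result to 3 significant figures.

I ≈ 9.64×10³ W/m²

Wien's law: T = b/λ_max = 2.898×10⁻³/4.513×10⁻⁶ = 642.145 K.
Then I = σT⁴ = 5.670×10⁻⁸×(642.145)⁴ = 9.64×10³ W/m².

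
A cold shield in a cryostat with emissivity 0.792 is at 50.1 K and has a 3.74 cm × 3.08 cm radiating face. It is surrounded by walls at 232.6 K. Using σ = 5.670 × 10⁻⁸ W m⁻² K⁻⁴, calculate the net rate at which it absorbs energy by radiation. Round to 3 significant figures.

Area A = 0.0374 × 0.0308 = 1.15192×10⁻³ m².
Net radiated power P_net = εσA(T⁴ − T₀⁴) = 0.792×5.670×10⁻⁸×1.15192×10⁻³×(50.1⁴ − 232.6⁴).
T⁴ − T₀⁴ = 6.30015×10⁶ − 2.92711×10⁹ = -2.92081×10⁹ K⁴, so P_net = -0.151 W — negative, meaning a net gain of 0.151 W.

Net gain ≈ 0.151 W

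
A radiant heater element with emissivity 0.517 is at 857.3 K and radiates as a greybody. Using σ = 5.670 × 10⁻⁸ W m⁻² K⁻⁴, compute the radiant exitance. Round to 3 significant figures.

I ≈ 1.58×10⁴ W/m²

Stefan–Boltzmann: I = εσT⁴ = 0.517 × 5.670×10⁻⁸ × (857.3)⁴ = 1.58×10⁴ W/m².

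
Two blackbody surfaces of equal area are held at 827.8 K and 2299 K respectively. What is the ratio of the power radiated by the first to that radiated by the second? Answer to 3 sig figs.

With equal areas, P₁/P₂ = (T₁/T₂)⁴ = (827.8/2299)⁴ = 0.0168.

P₁/P₂ ≈ 0.0168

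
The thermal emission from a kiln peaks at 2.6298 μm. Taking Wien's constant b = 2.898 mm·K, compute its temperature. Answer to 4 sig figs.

Wien's law gives T = b/λ_max = (2.898×10⁻³ m·K)/(2.6298×10⁻⁶ m) = 1102 K.

T ≈ 1102 K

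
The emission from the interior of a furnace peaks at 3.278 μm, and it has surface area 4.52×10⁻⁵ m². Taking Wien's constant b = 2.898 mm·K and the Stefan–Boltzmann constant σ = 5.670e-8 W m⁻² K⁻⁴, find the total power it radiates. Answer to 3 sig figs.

P ≈ 1.57 W

Wien's law: T = b/λ_max = 2.898×10⁻³/3.278×10⁻⁶ = 884.076 K.
Area A = 4.52×10⁻⁵ m².
Then P = σAT⁴ = 5.670×10⁻⁸×4.52×10⁻⁵×(884.076)⁴ = 1.57 W.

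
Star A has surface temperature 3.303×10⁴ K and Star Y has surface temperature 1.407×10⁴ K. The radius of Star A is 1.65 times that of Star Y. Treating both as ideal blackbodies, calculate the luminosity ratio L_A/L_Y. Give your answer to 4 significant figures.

L ∝ R²T⁴, so L_A/L_Y = (R_A/R_Y)²(T_A/T_Y)⁴ = (1.65)² × (3.303×10⁴/1.407×10⁴)⁴ = 2.7225 × 30.3709 = 82.68.

L_A/L_Y ≈ 82.68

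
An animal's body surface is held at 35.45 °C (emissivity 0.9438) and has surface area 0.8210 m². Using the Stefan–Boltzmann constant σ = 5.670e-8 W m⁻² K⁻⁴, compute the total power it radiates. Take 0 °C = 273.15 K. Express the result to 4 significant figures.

P ≈ 398.5 W

T = 35.45 °C + 273.15 = 308.60 K.
Area A = 0.8210 m².
P = εσAT⁴ = 0.9438 × 5.670×10⁻⁸ × 0.8210 × (308.60)⁴ = 398.5 W.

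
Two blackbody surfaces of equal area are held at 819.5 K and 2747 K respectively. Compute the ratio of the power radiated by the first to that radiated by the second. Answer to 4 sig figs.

With equal areas, P₁/P₂ = (T₁/T₂)⁴ = (819.5/2747)⁴ = 7.921×10⁻³.

P₁/P₂ ≈ 7.921×10⁻³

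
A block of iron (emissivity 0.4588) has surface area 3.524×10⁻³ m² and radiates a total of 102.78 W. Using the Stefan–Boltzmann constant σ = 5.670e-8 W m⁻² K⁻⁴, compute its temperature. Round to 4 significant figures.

T ≈ 1029 K

Area A = 3.524×10⁻³ m².
P = εσAT⁴ ⇒ T = (P/(εσA))^(1/4) = (102.78/(0.4588×5.670×10⁻⁸×3.524×10⁻³))^(1/4) = 1029 K.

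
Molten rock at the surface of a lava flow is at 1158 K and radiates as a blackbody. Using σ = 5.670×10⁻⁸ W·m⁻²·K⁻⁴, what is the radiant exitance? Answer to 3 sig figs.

Stefan–Boltzmann: I = σT⁴ = 5.670×10⁻⁸ × (1158)⁴ = 1.02×10⁵ W/m².

I ≈ 1.02×10⁵ W/m²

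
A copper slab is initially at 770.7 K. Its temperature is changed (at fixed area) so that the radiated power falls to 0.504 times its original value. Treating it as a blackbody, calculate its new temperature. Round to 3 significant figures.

P ∝ T⁴, so T₂/T₁ = (P₂/P₁)^(1/4) = (0.504)^(1/4) = 0.842573.
T₂ = 770.7 × 0.842573 = 649 K.

T₂ ≈ 649 K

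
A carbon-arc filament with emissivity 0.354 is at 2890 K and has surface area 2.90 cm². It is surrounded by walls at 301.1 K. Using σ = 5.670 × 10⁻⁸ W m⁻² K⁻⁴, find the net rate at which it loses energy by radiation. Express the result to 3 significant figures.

Net loss ≈ 406 W

Area A = 2.90 cm² = 2.90×10⁻⁴ m².
Net radiated power P_net = εσA(T⁴ − T₀⁴) = 0.354×5.670×10⁻⁸×2.90×10⁻⁴×(2890⁴ − 301.1⁴).
T⁴ − T₀⁴ = 6.97576×10¹³ − 8.21945×10⁹ = 6.97494×10¹³ K⁴, so P_net = 406 W.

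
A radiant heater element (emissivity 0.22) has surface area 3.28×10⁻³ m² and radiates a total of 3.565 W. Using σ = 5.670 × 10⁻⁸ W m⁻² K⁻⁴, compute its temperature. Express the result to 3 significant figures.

Area A = 3.28×10⁻³ m².
P = εσAT⁴ ⇒ T = (P/(εσA))^(1/4) = (3.565/(0.22×5.670×10⁻⁸×3.28×10⁻³))^(1/4) = 543 K.

T ≈ 543 K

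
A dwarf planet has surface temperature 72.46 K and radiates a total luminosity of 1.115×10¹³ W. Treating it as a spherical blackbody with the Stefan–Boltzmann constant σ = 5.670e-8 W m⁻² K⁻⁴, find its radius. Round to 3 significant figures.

R ≈ 7.53×10⁵ m

L = 4πR²σT⁴ ⇒ R = √(L/(4πσT⁴)).
σT⁴ = 1.56306 W/m², so R = √(1.115×10¹³/(4π×1.56306)) = 7.53×10⁵ m.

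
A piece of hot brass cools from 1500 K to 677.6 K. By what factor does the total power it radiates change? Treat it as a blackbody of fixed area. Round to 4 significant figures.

P₂/P₁ ≈ 0.04164

P ∝ T⁴, so P₂/P₁ = (T₂/T₁)⁴ = (677.6/1500)⁴ = (0.451733)⁴ = 0.04164.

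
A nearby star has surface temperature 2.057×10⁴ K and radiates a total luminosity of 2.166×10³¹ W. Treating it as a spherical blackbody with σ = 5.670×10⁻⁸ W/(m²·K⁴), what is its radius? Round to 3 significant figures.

R ≈ 1.30×10¹⁰ m

L = 4πR²σT⁴ ⇒ R = √(L/(4πσT⁴)).
σT⁴ = 1.01513×10¹⁰ W/m², so R = √(2.166×10³¹/(4π×1.01513×10¹⁰)) = 1.30×10¹⁰ m.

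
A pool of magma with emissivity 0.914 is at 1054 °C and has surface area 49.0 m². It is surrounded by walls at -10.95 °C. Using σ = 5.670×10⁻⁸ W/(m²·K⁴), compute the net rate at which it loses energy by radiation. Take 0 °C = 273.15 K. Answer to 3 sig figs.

T = 1054 °C + 273.15 = 1327.15 K.
Surroundings: T = -10.95 °C + 273.15 = 262.20 K.
Area A = 49.0 m².
Net radiated power P_net = εσA(T⁴ − T₀⁴) = 0.914×5.670×10⁻⁸×49.0×(1327.15⁴ − 262.20⁴).
T⁴ − T₀⁴ = 3.10227×10¹² − 4.72640×10⁹ = 3.09754×10¹² K⁴, so P_net = 7.87×10⁶ W.

Net loss ≈ 7.87×10⁶ W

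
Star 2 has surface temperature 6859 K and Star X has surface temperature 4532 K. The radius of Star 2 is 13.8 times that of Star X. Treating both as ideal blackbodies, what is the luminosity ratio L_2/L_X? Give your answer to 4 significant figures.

L ∝ R²T⁴, so L_2/L_X = (R_2/R_X)²(T_2/T_X)⁴ = (13.8)² × (6859/4532)⁴ = 190.44 × 5.24667 = 999.2.

L_2/L_X ≈ 999.2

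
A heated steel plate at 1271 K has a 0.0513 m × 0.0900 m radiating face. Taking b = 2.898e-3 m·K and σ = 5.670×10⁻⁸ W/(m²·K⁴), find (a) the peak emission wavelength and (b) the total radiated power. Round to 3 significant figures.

(a) λ_max = b/T = 2.898×10⁻³/1271 = 2.280×10⁻⁶ m = 2.28×10³ nm.
Area A = 0.0513 × 0.0900 = 4.617×10⁻³ m².
(b) P = σAT⁴ = 5.670×10⁻⁸×4.617×10⁻³×(1271)⁴ = 683 W.

λ_max ≈ 2.28×10³ nm; P ≈ 683 W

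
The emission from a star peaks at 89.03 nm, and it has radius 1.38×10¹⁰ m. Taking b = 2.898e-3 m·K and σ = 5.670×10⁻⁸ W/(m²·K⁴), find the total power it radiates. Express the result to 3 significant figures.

Wien's law: T = b/λ_max = 2.898×10⁻³/8.903×10⁻⁸ = 32550.8 K.
Surface area A = 4πR² = 4π(1.38×10¹⁰ m)² = 2.39314×10²¹ m².
Then P = σAT⁴ = 5.670×10⁻⁸×2.39314×10²¹×(32550.8)⁴ = 1.52×10³² W.

P ≈ 1.52×10³² W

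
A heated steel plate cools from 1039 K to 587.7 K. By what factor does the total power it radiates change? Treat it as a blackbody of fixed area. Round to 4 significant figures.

P₂/P₁ ≈ 0.1024

P ∝ T⁴, so P₂/P₁ = (T₂/T₁)⁴ = (587.7/1039)⁴ = (0.565640)⁴ = 0.1024.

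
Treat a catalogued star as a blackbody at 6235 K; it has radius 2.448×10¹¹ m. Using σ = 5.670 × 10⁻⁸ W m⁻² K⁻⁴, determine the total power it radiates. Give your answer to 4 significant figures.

P ≈ 6.453×10³¹ W

Surface area A = 4πR² = 4π(2.448×10¹¹ m)² = 7.53065×10²³ m².
P = σAT⁴ = 5.670×10⁻⁸ × 7.53065×10²³ × (6235)⁴ = 6.453×10³¹ W.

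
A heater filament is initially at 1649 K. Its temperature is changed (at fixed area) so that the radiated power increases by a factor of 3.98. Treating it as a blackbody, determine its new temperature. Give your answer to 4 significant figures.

T₂ ≈ 2329 K

P ∝ T⁴, so T₂/T₁ = (P₂/P₁)^(1/4) = (3.98)^(1/4) = 1.41244.
T₂ = 1649 × 1.41244 = 2329 K.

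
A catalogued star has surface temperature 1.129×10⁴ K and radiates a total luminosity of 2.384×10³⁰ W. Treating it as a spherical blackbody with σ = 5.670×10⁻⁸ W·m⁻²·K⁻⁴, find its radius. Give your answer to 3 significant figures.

R ≈ 1.44×10¹⁰ m

L = 4πR²σT⁴ ⇒ R = √(L/(4πσT⁴)).
σT⁴ = 9.21210×10⁸ W/m², so R = √(2.384×10³⁰/(4π×9.21210×10⁸)) = 1.44×10¹⁰ m.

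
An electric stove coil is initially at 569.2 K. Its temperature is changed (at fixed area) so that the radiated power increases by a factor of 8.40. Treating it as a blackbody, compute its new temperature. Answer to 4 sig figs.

P ∝ T⁴, so T₂/T₁ = (P₂/P₁)^(1/4) = (8.40)^(1/4) = 1.70243.
T₂ = 569.2 × 1.70243 = 969.0 K.

T₂ ≈ 969.0 K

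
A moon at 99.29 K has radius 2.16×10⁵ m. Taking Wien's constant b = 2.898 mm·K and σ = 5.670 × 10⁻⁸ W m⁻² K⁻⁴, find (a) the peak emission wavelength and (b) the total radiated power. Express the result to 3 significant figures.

λ_max ≈ 29.2 μm; P ≈ 3.23×10¹² W

(a) λ_max = b/T = 2.898×10⁻³/99.29 = 2.919×10⁻⁵ m = 29.2 μm.
Surface area A = 4πR² = 4π(2.16×10⁵ m)² = 5.86297×10¹¹ m².
(b) P = σAT⁴ = 5.670×10⁻⁸×5.86297×10¹¹×(99.29)⁴ = 3.23×10¹² W.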